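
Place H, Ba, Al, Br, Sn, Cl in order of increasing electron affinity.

Ba < Al < H < Sn < Br < Cl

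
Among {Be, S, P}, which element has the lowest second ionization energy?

The second ionization energy removes an electron from the +1 ion. For each element: Be⁺ still has 1 valence electron; S⁺ still has 5 valence electrons; P⁺ still has 4 valence electrons.
All are still removing valence electrons, so compare the +1 ions as you would atoms: IE_2 generally rises across a period (higher Z_eff) and falls down a group (larger shell), subject to the usual subshell exceptions.
Valence configurations: Be⁺ [He]2s¹, S⁺ [Ne]3s²3p³, P⁺ [Ne]3s²3p².
The numbers (kJ/mol): Be 1757, S 2252, P 1907.
Overall IE_2 order: Be < P < S.

Be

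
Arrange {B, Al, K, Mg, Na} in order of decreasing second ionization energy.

Na > K > B > Al > Mg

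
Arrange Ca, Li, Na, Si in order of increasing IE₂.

Consider each +1 ion: Ca⁺ still has 1 valence electron; Li⁺ is the bare [He] core; Na⁺ is the bare [Ne] core; Si⁺ still has 3 valence electrons.
Pulling an electron out of a noble-gas core costs far more than removing a remaining valence electron, so Na and Li sit at the high end of IE_2.
Valence configurations: Ca⁺ [Ar]4s¹, Si⁺ [Ne]3s²3p¹.
Tabulated IE_2 (kJ/mol): Ca 1145, Li 7298, Na 4562, Si 1577.
Hence IE_2: Ca < Si < Na < Li.

Ca < Si < Na < Li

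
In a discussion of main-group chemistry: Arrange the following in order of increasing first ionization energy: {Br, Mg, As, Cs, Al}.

Mg is in period 3, group 2; Al is in period 3, group 13; As is in period 4, group 15; Br is in period 4, group 17; Cs is in period 6, group 1.
First ionization energy rises across a period (greater Z_eff holds electrons more tightly) and falls down a group (valence electrons are farther from the nucleus).
Here both period and group differ, so the two effects have to be weighed against each other.
Al > Cs: both effects reinforce here, so Al is clearly the higher of the two.
Mg > Al: this pair runs against the simple trend — see the exception note.
As > Mg: period and group pull opposite ways; the across-period shift dominates (947 vs 738 kJ/mol).
Br > As: Br lies to the right of As in period 4, so the across-period effect alone puts Br higher.
Note the exception: Mg has a higher first ionization energy than Al, contrary to the simple trend — Al's single 3p electron is easier to remove than one from Mg's filled 3s².
For reference (kJ/mol): Mg 738, Al 578, As 947, Br 1140, Cs 376.
So from lowest to highest: Cs < Al < Mg < As < Br.

Cs < Al < Mg < As < Br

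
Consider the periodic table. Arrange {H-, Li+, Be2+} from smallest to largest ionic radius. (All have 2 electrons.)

All of these have 2 electrons, so size is governed by nuclear charge alone: the more protons, the stronger the pull on the same electron cloud, and the smaller the ion.
Nuclear charges: Be2+ (Z=4), Li+ (Z=3), H- (Z=1).
Smallest to largest: Be2+ < Li+ < H-.

Be2+ < Li+ < H-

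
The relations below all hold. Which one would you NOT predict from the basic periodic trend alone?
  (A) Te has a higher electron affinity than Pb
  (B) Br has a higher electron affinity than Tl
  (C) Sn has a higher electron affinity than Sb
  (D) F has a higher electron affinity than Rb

(C)

The general trend: electron affinity increases across a period and decreases down a group.
(A) Te (period 5, group 16) vs Pb (period 6, group 14): the stated order agrees with the simple trend.
(B) Br (period 4, group 17) vs Tl (period 6, group 13): the stated order agrees with the simple trend.
(C) Sn (period 5, group 14) vs Sb (period 5, group 15): the stated order contradicts the simple trend.
(D) F (period 2, group 17) vs Rb (period 5, group 1): the stated order agrees with the simple trend.
The exception is (C): adding an electron to Sb's half-filled 5p³ is unfavourable, so Sn has the more exothermic EA.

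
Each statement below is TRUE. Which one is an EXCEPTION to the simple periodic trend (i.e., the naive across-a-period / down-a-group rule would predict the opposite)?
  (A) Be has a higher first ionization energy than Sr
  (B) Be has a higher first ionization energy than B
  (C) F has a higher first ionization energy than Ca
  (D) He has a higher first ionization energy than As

The general trend: first ionization energy increases across a period and decreases down a group.
(A) Be (period 2, group 2) vs Sr (period 5, group 2): the stated order agrees with the simple trend.
(B) Be (period 2, group 2) vs B (period 2, group 13): the stated order contradicts the simple trend.
(C) F (period 2, group 17) vs Ca (period 4, group 2): the stated order agrees with the simple trend.
(D) He (period 1, group 18) vs As (period 4, group 15): the stated order agrees with the simple trend.
The exception is (B): removing B's lone 2p electron is easier than breaking Be's filled 2s².

(B)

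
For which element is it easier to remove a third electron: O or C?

C

Consider each +2 ion: O²⁺ still has 4 valence electrons; C²⁺ still has 2 valence electrons.
All are still removing valence electrons, so compare the +2 ions as you would atoms: IE_3 generally rises across a period (higher Z_eff) and falls down a group (larger shell), subject to the usual subshell exceptions.
Valence configurations: O²⁺ [He]2s²2p², C²⁺ [He]2s².
Tabulated IE_3 (kJ/mol): O 5300, C 4620.
Hence IE_3: C < O.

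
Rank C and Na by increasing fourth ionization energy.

C < Na

IE_4 is the cost of taking one more electron from the +3 cation: C³⁺ still has 1 valence electron; Na³⁺ is already 2 electrons into the core.
Pulling an electron out of a noble-gas core costs far more than removing a remaining valence electron, so Na sits at the high end of IE_4.
Tabulated IE_4 (kJ/mol): C 6223, Na 9543.
So the fourth ionization energies run C < Na.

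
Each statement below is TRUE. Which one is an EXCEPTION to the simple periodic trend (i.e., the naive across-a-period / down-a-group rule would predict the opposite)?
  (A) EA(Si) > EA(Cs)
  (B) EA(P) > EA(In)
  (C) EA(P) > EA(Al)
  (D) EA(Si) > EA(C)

(D)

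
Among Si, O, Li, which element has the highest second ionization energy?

The second ionization energy removes an electron from the +1 ion. For each element: Si⁺ still has 3 valence electrons; O⁺ still has 5 valence electrons; Li⁺ is the bare [He] core.
Breaking into a closed-shell core is much more expensive than removing a leftover valence electron — Li has the largest IE_2 here.
Valence configurations: Si⁺ [Ne]3s²3p¹, O⁺ [He]2s²2p³.
Tabulated IE_2 (kJ/mol): Si 1577, O 3388, Li 7298.
Putting it together, IE_2: Si < O < Li.

Li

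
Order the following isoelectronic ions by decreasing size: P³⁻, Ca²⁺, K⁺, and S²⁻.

P³⁻ > S²⁻ > K⁺ > Ca²⁺

All of these have 18 electrons, so size is governed by nuclear charge alone: the more protons, the stronger the pull on the same electron cloud, and the smaller the ion.
Nuclear charges: Ca²⁺ (Z=20), K⁺ (Z=19), S²⁻ (Z=16), P³⁻ (Z=15).
Largest to smallest: P³⁻ > S²⁻ > K⁺ > Ca²⁺.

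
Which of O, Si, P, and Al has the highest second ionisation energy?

IE_2 is the cost of taking one more electron from the +1 cation: O⁺ still has 5 valence electrons; Si⁺ still has 3 valence electrons; P⁺ still has 4 valence electrons; Al⁺ still has 2 valence electrons.
All are still removing valence electrons, so compare the +1 ions as you would atoms: IE_2 generally rises across a period (higher Z_eff) and falls down a group (larger shell), subject to the usual subshell exceptions.
Valence configurations: O⁺ [He]2s²2p³, Si⁺ [Ne]3s²3p¹, P⁺ [Ne]3s²3p², Al⁺ [Ne]3s².
Si⁺ loses a lone 3p electron whereas Al⁺ must break into a filled 3s² pair, so IE_2(Al) > IE_2(Si) even though Si has the higher nuclear charge.
Tabulated IE_2 (kJ/mol): O 3388, Si 1577, P 1907, Al 1817.
So the second ionization energies run Si < Al < P < O.

O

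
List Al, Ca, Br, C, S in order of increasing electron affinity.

C is in period 2, group 14; Al is in period 3, group 13; S is in period 3, group 16; Ca is in period 4, group 2; Br is in period 4, group 17.
Electron affinity generally becomes more exothermic across a period toward the halogens and less exothermic down a group.
Here both period and group differ, so the two effects have to be weighed against each other.
Al > Ca: both effects reinforce here, so Al is clearly the higher of the two.
C > Al: both effects reinforce here, so C is clearly the higher of the two.
S > C: period and group pull opposite ways; the across-period shift dominates (200 vs 122 kJ/mol).
Br > S: period and group pull opposite ways; the across-period shift dominates (325 vs 200 kJ/mol).
For reference (kJ/mol): C 122, Al 42, S 200, Ca 2, Br 325.
So from lowest to highest: Ca < Al < C < S < Br.

Ca < Al < C < S < Br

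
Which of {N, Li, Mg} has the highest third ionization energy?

Li

IE_3 is the cost of taking one more electron from the +2 cation: N²⁺ still has 3 valence electrons; Li²⁺ is already 1 electron into the core; Mg²⁺ is the bare [Ne] core.
Pulling an electron out of a noble-gas core costs far more than removing a remaining valence electron, so Mg and Li sit at the high end of IE_3.
Tabulated IE_3 (kJ/mol): N 4578, Li 11815, Mg 7733.
Putting it together, IE_3: N < Mg < Li.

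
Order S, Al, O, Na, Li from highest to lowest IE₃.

Consider each +2 ion: S²⁺ still has 4 valence electrons; Al²⁺ still has 1 valence electron; O²⁺ still has 4 valence electrons; Na²⁺ is already 1 electron into the core; Li²⁺ is already 1 electron into the core.
Breaking into a closed-shell core is much more expensive than removing a leftover valence electron — Na and Li have the largest IE_3 here.
Valence configurations: S²⁺ [Ne]3s²3p², Al²⁺ [Ne]3s¹, O²⁺ [He]2s²2p².
Tabulated IE_3 (kJ/mol): S 3357, Al 2745, O 5300, Na 6910, Li 11815.
Overall IE_3 order: Al < S < O < Na < Li.

Li > Na > O > S > Al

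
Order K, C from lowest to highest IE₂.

C < K

IE_2 is the cost of taking one more electron from the +1 cation: K⁺ is the bare [Ar] core; C⁺ still has 3 valence electrons.
Breaking into a closed-shell core is much more expensive than removing a leftover valence electron — K has the largest IE_2 here.
Tabulated IE_2 (kJ/mol): K 3052, C 2353.
Overall IE_2 order: C < K.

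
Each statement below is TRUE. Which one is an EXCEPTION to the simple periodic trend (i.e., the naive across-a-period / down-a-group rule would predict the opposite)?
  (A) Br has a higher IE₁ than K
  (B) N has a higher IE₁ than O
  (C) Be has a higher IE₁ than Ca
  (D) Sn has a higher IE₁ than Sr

(B)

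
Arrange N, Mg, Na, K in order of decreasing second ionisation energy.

The second ionization energy removes an electron from the +1 ion. For each element: N⁺ still has 4 valence electrons; Mg⁺ still has 1 valence electron; Na⁺ is the bare [Ne] core; K⁺ is the bare [Ar] core.
Breaking into a closed-shell core is much more expensive than removing a leftover valence electron — K and Na have the largest IE_2 here.
Valence configurations: N⁺ [He]2s²2p², Mg⁺ [Ne]3s¹.
The numbers (kJ/mol): N 2856, Mg 1451, Na 4562, K 3052.
Putting it together, IE_2: Mg < N < K < Na.

Na > K > N > Mg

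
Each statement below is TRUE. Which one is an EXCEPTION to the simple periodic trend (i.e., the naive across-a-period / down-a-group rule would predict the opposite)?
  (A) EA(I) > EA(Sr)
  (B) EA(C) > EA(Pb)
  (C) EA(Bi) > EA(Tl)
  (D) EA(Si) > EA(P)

(D)

The general trend: electron affinity increases across a period and decreases down a group.
(A) I (period 5, group 17) vs Sr (period 5, group 2): the stated order agrees with the simple trend.
(B) C (period 2, group 14) vs Pb (period 6, group 14): the stated order agrees with the simple trend.
(C) Bi (period 6, group 15) vs Tl (period 6, group 13): the stated order agrees with the simple trend.
(D) Si (period 3, group 14) vs P (period 3, group 15): the stated order contradicts the simple trend.
The exception is (D): adding an electron to P's half-filled 3p³ is unfavourable, so Si (3p²) has the more exothermic EA.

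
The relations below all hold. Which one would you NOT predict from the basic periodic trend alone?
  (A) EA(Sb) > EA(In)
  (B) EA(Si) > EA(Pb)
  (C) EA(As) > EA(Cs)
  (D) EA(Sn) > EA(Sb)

The general trend: electron affinity increases across a period and decreases down a group.
(A) Sb (period 5, group 15) vs In (period 5, group 13): the stated order agrees with the simple trend.
(B) Si (period 3, group 14) vs Pb (period 6, group 14): the stated order agrees with the simple trend.
(C) As (period 4, group 15) vs Cs (period 6, group 1): the stated order agrees with the simple trend.
(D) Sn (period 5, group 14) vs Sb (period 5, group 15): the stated order contradicts the simple trend.
The exception is (D): adding an electron to Sb's half-filled 5p³ is unfavourable, so Sn has the more exothermic EA.

(D)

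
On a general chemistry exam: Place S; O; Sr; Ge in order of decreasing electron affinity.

O is in period 2, group 16; S is in period 3, group 16; Ge is in period 4, group 14; Sr is in period 5, group 2.
Atoms with high Z_eff and room in the valence shell (especially the halogens) have the most exothermic electron affinities.
These span different periods and groups, so the two trends combine.
Ge > Sr: both effects reinforce here, so Ge is clearly the higher of the two.
O > Ge: both effects reinforce here, so O is clearly the higher of the two.
S > O: this pair runs against the simple trend — see the exception note.
Note the exception: S has a higher electron affinity than O, contrary to the simple trend — the compact 2p subshell of O repels the added electron more than S's larger 3p does.
For reference (kJ/mol): O 141, S 200, Ge 119, Sr 5.
So from highest to lowest: S > O > Ge > Sr.

S, O, Ge, Sr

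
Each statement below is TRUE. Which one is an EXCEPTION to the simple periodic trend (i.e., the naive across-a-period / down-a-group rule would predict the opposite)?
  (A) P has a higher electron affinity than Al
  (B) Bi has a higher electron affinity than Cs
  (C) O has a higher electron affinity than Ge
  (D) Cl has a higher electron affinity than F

(D)

The general trend: electron affinity increases across a period and decreases down a group.
(A) P (period 3, group 15) vs Al (period 3, group 13): the stated order agrees with the simple trend.
(B) Bi (period 6, group 15) vs Cs (period 6, group 1): the stated order agrees with the simple trend.
(C) O (period 2, group 16) vs Ge (period 4, group 14): the stated order agrees with the simple trend.
(D) Cl (period 3, group 17) vs F (period 2, group 17): the stated order contradicts the simple trend.
The exception is (D): F's small 2p subshell makes the incoming electron feel strong e⁻–e⁻ repulsion, so Cl actually releases more energy on gaining an electron.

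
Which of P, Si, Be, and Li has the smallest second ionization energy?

After 1 electron has been removed, what remains? P⁺ still has 4 valence electrons; Si⁺ still has 3 valence electrons; Be⁺ still has 1 valence electron; Li⁺ is the bare [He] core.
Pulling an electron out of a noble-gas core costs far more than removing a remaining valence electron, so Li sits at the high end of IE_2.
Valence configurations: P⁺ [Ne]3s²3p², Si⁺ [Ne]3s²3p¹, Be⁺ [He]2s¹.
Approximate IE_2 values (kJ/mol): P 1907, Si 1577, Be 1757, Li 7298.
Overall IE_2 order: Si < Be < P < Li.

Si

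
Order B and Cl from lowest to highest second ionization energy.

After 1 electron has been removed, what remains? B⁺ still has 2 valence electrons; Cl⁺ still has 6 valence electrons.
All are still removing valence electrons, so compare the +1 ions as you would atoms: IE_2 generally rises across a period (higher Z_eff) and falls down a group (larger shell), subject to the usual subshell exceptions.
Valence configurations: B⁺ [He]2s², Cl⁺ [Ne]3s²3p⁴.
The numbers (kJ/mol): B 2427, Cl 2298.
Putting it together, IE_2: Cl < B.

Cl < B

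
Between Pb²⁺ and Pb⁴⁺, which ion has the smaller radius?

Pb⁴⁺

Both ions have Z = 82 protons, but Pb⁴⁺ has lost more electrons, so its remaining electrons feel a larger effective nuclear charge per electron and are pulled in more tightly.
Higher positive charge → smaller ion, so Pb²⁺ > Pb⁴⁺.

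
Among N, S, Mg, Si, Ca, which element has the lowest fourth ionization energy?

Consider each +3 ion: N³⁺ still has 2 valence electrons; S³⁺ still has 3 valence electrons; Mg³⁺ is already 1 electron into the core; Si³⁺ still has 1 valence electron; Ca³⁺ is already 1 electron into the core.
Usually core removal costs more than valence removal, but here the competition is close: a tightly held n=2 valence electron can cost more to remove than an n=3 core electron, so the actual values have to decide it.
Valence configurations: N³⁺ [He]2s², S³⁺ [Ne]3s²3p¹, Si³⁺ [Ne]3s¹.
Approximate IE_4 values (kJ/mol): N 7475, S 4556, Mg 10543, Si 4356, Ca 6491.
Putting it together, IE_4: Si < S < Ca < N < Mg.

Si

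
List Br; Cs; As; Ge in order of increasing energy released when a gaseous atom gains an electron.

Ge is in period 4, group 14; As is in period 4, group 15; Br is in period 4, group 17; Cs is in period 6, group 1.
Electron affinity generally becomes more exothermic across a period toward the halogens and less exothermic down a group.
Here both period and group differ, so the two effects have to be weighed against each other.
As > Cs: both effects reinforce here, so As is clearly the higher of the two.
Ge > As: this pair runs against the simple trend — see the exception note.
Br > Ge: both are in period 4; the period trend gives Br the larger value.
Note the exception: Ge has a higher electron affinity than As, contrary to the simple trend — adding an electron to As's half-filled 4p³ is unfavourable, so Ge (4p²) has the more exothermic EA.
For reference (kJ/mol): Ge 119, As 78, Br 325, Cs 46.
So from lowest to highest: Cs < As < Ge < Br.

Cs, As, Ge, Br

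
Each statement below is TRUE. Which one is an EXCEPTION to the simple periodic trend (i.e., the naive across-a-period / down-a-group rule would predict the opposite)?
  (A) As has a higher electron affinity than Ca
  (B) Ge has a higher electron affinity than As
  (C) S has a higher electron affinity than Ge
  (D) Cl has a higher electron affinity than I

(B)

The general trend: electron affinity increases across a period and decreases down a group.
(A) As (period 4, group 15) vs Ca (period 4, group 2): the stated order agrees with the simple trend.
(B) Ge (period 4, group 14) vs As (period 4, group 15): the stated order contradicts the simple trend.
(C) S (period 3, group 16) vs Ge (period 4, group 14): the stated order agrees with the simple trend.
(D) Cl (period 3, group 17) vs I (period 5, group 17): the stated order agrees with the simple trend.
The exception is (B): adding an electron to As's half-filled 4p³ is unfavourable, so Ge (4p²) has the more exothermic EA.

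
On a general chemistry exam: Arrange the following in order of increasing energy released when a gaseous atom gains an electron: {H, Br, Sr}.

Sr < H < Br

Atoms with high Z_eff and room in the valence shell (especially the halogens) have the most exothermic electron affinities.
Neither a single period nor a single group — weigh both effects.
H > Sr: the two effects oppose for this pair; the down-group effect wins (73 vs 5 kJ/mol).
Br > H: the two effects oppose for this pair; the across-period effect wins (325 vs 73 kJ/mol).
For reference (kJ/mol): H 73, Br 325, Sr 5.
So from lowest to highest: Sr < H < Br.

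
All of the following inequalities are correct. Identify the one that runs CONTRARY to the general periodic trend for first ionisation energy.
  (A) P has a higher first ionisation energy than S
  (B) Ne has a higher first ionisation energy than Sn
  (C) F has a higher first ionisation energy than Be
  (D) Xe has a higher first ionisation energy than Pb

(A)

The general trend: first ionisation energy increases across a period and decreases down a group.
(A) P (period 3, group 15) vs S (period 3, group 16): the stated order contradicts the simple trend.
(B) Ne (period 2, group 18) vs Sn (period 5, group 14): the stated order agrees with the simple trend.
(C) F (period 2, group 17) vs Be (period 2, group 2): the stated order agrees with the simple trend.
(D) Xe (period 5, group 18) vs Pb (period 6, group 14): the stated order agrees with the simple trend.
The exception is (A): S (3p⁴) ionizes more easily than half-filled P (3p³) because the paired 3p electron in S is pushed out by e⁻–e⁻ repulsion.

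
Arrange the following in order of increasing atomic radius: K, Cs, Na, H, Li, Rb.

H < Li < Na < K < Rb < Cs

Atomic radius shrinks across a period as nuclear charge pulls the same shell inward, and grows down a group as new shells are added.
All are in group 1, so atomic radius increases down the group.
So from smallest to largest: H < Li < Na < K < Rb < Cs.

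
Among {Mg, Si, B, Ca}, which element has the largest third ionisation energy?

The third ionization energy removes an electron from the +2 ion. For each element: Mg²⁺ is the bare [Ne] core; Si²⁺ still has 2 valence electrons; B²⁺ still has 1 valence electron; Ca²⁺ is the bare [Ar] core.
Core electrons are held far more tightly than valence electrons, so Ca and Mg top the IE_3 order.
Valence configurations: Si²⁺ [Ne]3s², B²⁺ [He]2s¹.
The numbers (kJ/mol): Mg 7733, Si 3232, B 3660, Ca 4912.
Hence IE_3: Si < B < Ca < Mg.

Mg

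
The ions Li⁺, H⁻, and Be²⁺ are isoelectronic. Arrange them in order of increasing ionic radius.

All of these have 2 electrons, so size is governed by nuclear charge alone: the more protons, the stronger the pull on the same electron cloud, and the smaller the ion.
Nuclear charges: Be²⁺ (Z=4), Li⁺ (Z=3), H⁻ (Z=1).
Smallest to largest: Be²⁺ < Li⁺ < H⁻.

Be²⁺ < Li⁺ < H⁻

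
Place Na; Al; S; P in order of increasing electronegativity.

Na is in period 3, group 1; Al is in period 3, group 13; P is in period 3, group 15; S is in period 3, group 16.
EN rises left→right (higher Z_eff, smaller atoms) and falls top→bottom (larger, more shielded atoms).
All lie in period 3, so electronegativity increases left to right.
So from lowest to highest: Na < Al < P < S.

Na < Al < P < S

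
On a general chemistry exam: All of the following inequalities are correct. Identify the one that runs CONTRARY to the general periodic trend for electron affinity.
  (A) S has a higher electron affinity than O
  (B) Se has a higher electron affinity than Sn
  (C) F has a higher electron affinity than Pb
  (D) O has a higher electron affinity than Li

(A)

The general trend: electron affinity increases across a period and decreases down a group.
(A) S (period 3, group 16) vs O (period 2, group 16): the stated order contradicts the simple trend.
(B) Se (period 4, group 16) vs Sn (period 5, group 14): the stated order agrees with the simple trend.
(C) F (period 2, group 17) vs Pb (period 6, group 14): the stated order agrees with the simple trend.
(D) O (period 2, group 16) vs Li (period 2, group 1): the stated order agrees with the simple trend.
The exception is (A): the compact 2p subshell of O repels the added electron more than S's larger 3p does.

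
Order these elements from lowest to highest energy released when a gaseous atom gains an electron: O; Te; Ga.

O is in period 2, group 16; Ga is in period 4, group 13; Te is in period 5, group 16.
Atoms with high Z_eff and room in the valence shell (especially the halogens) have the most exothermic electron affinities.
Neither a single period nor a single group — weigh both effects.
O > Ga: both effects reinforce here, so O is clearly the higher of the two.
Te > O: this pair runs against the simple trend — see the exception note.
Note the exception: Te has a higher electron affinity than O, contrary to the simple trend — O's compact 2p subshell gives strong electron–electron repulsion on the added electron.
Approximate values (kJ/mol): O 141, Ga 29, Te 190.
So from lowest to highest: Ga < O < Te.

Ga < O < Te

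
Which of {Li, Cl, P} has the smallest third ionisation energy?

P

After 2 electrons have been removed, what remains? Li²⁺ is already 1 electron into the core; Cl²⁺ still has 5 valence electrons; P²⁺ still has 3 valence electrons.
Breaking into a closed-shell core is much more expensive than removing a leftover valence electron — Li has the largest IE_3 here.
Valence configurations: Cl²⁺ [Ne]3s²3p³, P²⁺ [Ne]3s²3p¹.
The numbers (kJ/mol): Li 11815, Cl 3822, P 2914.
So the third ionization energies run P < Cl < Li.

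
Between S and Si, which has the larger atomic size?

Si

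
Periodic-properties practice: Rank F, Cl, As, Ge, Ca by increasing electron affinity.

Ca, As, Ge, F, Cl

F is in period 2, group 17; Cl is in period 3, group 17; Ca is in period 4, group 2; Ge is in period 4, group 14; As is in period 4, group 15.
Electron affinity generally becomes more exothermic across a period toward the halogens and less exothermic down a group.
Neither a single period nor a single group — weigh both effects.
As > Ca: both are in period 4; the period trend gives As the larger value.
Ge > As: this pair runs against the simple trend — see the exception note.
F > Ge: both effects reinforce here, so F is clearly the higher of the two.
Cl > F: this pair runs against the simple trend — see the exception note.
Note the exception: Ge has a higher electron affinity than As, contrary to the simple trend — adding an electron to As's half-filled 4p³ is unfavourable, so Ge (4p²) has the more exothermic EA.
Note the exception: Cl has a higher electron affinity than F, contrary to the simple trend — F's small 2p subshell makes the incoming electron feel strong e⁻–e⁻ repulsion, so Cl actually releases more energy on gaining an electron.
Tabulated electron affinity (kJ/mol): F 328, Cl 349, Ca 2, Ge 119, As 78.
So from lowest to highest: Ca < As < Ge < F < Cl.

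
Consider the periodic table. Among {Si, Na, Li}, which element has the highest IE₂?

Consider each +1 ion: Si⁺ still has 3 valence electrons; Na⁺ is the bare [Ne] core; Li⁺ is the bare [He] core.
Core electrons are held far more tightly than valence electrons, so Na and Li top the IE_2 order.
The numbers (kJ/mol): Si 1577, Na 4562, Li 7298.
So the second ionization energies run Si < Na < Li.

Li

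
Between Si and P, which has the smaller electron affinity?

Si is in period 3, group 14; P is in period 3, group 15.
EA tends to increase across a period and decrease down a group, though the pattern is less regular than for IE or radius.
All lie in period 3; the across-period trend (electron affinity increases left to right) applies, with the exception below.
Note the exception: Si has a higher electron affinity than P, contrary to the simple trend — adding an electron to P's half-filled 3p³ is unfavourable, so Si (3p²) has the more exothermic EA.
Approximate values (kJ/mol): Si 134, P 72.
So P has the smaller electron affinity (P < Si).

P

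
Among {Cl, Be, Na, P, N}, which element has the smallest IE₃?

P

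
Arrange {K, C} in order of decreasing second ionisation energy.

IE_2 is the cost of taking one more electron from the +1 cation: K⁺ is the bare [Ar] core; C⁺ still has 3 valence electrons.
Breaking into a closed-shell core is much more expensive than removing a leftover valence electron — K has the largest IE_2 here.
Approximate IE_2 values (kJ/mol): K 3052, C 2353.
Putting it together, IE_2: C < K.

K > C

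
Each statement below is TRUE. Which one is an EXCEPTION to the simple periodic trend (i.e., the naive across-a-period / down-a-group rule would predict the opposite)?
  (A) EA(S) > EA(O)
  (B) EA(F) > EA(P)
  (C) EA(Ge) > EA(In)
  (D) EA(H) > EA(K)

(A)

The general trend: electron affinity increases across a period and decreases down a group.
(A) S (period 3, group 16) vs O (period 2, group 16): the stated order contradicts the simple trend.
(B) F (period 2, group 17) vs P (period 3, group 15): the stated order agrees with the simple trend.
(C) Ge (period 4, group 14) vs In (period 5, group 13): the stated order agrees with the simple trend.
(D) H (period 1, group 1) vs K (period 4, group 1): the stated order agrees with the simple trend.
The exception is (A): the compact 2p subshell of O repels the added electron more than S's larger 3p does.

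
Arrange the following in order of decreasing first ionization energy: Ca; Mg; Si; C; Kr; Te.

C is in period 2, group 14; Mg is in period 3, group 2; Si is in period 3, group 14; Ca is in period 4, group 2; Kr is in period 4, group 18; Te is in period 5, group 16.
IE₁ increases left→right with effective nuclear charge and decreases top→bottom as the valence shell moves farther out.
Here both period and group differ, so the two effects have to be weighed against each other.
Mg > Ca: Mg sits above Ca in group 2, so the down-group effect alone puts Mg higher.
Si > Mg: both are in period 3; the period trend gives Si the larger value.
Te > Si: period and group pull opposite ways; the across-period shift dominates (869 vs 786 kJ/mol).
C > Te: the two effects oppose for this pair; the down-group effect wins (1086 vs 869 kJ/mol).
Kr > C: period and group pull opposite ways; the across-period shift dominates (1351 vs 1086 kJ/mol).
Approximate values (kJ/mol): C 1086, Mg 738, Si 786, Ca 590, Kr 1351, Te 869.
So from highest to lowest: Kr > C > Te > Si > Mg > Ca.

Kr > C > Te > Si > Mg > Ca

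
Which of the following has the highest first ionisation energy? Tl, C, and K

C

C is in period 2, group 14; K is in period 4, group 1; Tl is in period 6, group 13.
IE₁ increases left→right with effective nuclear charge and decreases top→bottom as the valence shell moves farther out.
These span different periods and groups, so the two trends combine.
Tl > K: the two effects oppose for this pair; the across-period effect wins (589 vs 419 kJ/mol).
C > Tl: relative to Tl, both the across-period and down-group shifts push C's first ionization energy up.
For reference (kJ/mol): C 1086, K 419, Tl 589.
The highest first ionisation energy among these belongs to C.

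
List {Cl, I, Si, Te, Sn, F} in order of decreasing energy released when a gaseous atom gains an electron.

Cl > F > I > Te > Si > Sn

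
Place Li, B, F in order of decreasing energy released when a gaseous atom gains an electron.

F > Li > B

Li is in period 2, group 1; B is in period 2, group 13; F is in period 2, group 17.
Atoms with high Z_eff and room in the valence shell (especially the halogens) have the most exothermic electron affinities.
All lie in period 2; the across-period trend (electron affinity increases left to right) applies, with the exception below.
Note the exception: Li has a higher electron affinity than B, contrary to the simple trend — B's ns²np¹ configuration gives only a small electron affinity — the sparsely filled np subshell binds an added electron weakly.
Approximate values (kJ/mol): Li 60, B 27, F 328.
So from highest to lowest: F > Li > B.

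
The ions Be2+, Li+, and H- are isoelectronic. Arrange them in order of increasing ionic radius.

All of these have 2 electrons, so size is governed by nuclear charge alone: the more protons, the stronger the pull on the same electron cloud, and the smaller the ion.
Nuclear charges: Be2+ (Z=4), Li+ (Z=3), H- (Z=1).
Smallest to largest: Be2+ < Li+ < H-.

Be2+ < Li+ < H-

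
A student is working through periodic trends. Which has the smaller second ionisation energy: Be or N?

The second ionization energy removes an electron from the +1 ion. For each element: Be⁺ still has 1 valence electron; N⁺ still has 4 valence electrons.
All are still removing valence electrons, so compare the +1 ions as you would atoms: IE_2 generally rises across a period (higher Z_eff) and falls down a group (larger shell), subject to the usual subshell exceptions.
Valence configurations: Be⁺ [He]2s¹, N⁺ [He]2s²2p².
Tabulated IE_2 (kJ/mol): Be 1757, N 2856.
So the second ionization energies run Be < N.

Be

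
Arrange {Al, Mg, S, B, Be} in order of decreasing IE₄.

B > Be > Al > Mg > S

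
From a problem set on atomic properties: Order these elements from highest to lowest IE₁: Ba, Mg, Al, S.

S > Mg > Al > Ba

Mg is in period 3, group 2; Al is in period 3, group 13; S is in period 3, group 16; Ba is in period 6, group 2.
Across a period the outer electron is held more tightly (higher IE₁); down a group it sits in a higher shell, more shielded, and comes off more easily.
Here both period and group differ, so the two effects have to be weighed against each other.
Al > Ba: both effects reinforce here, so Al is clearly the higher of the two.
Mg > Al: this pair runs against the simple trend — see the exception note.
S > Mg: S lies to the right of Mg in period 3, so the across-period effect alone puts S higher.
Note the exception: Mg has a higher first ionization energy than Al, contrary to the simple trend — Al's single 3p electron is easier to remove than one from Mg's filled 3s².
Approximate values (kJ/mol): Mg 738, Al 578, S 1000, Ba 503.
So from highest to lowest: S > Mg > Al > Ba.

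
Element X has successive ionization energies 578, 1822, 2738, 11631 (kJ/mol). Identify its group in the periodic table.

Group 13

Look for the largest jump between consecutive ionization energies: IE4/IE3 ≈ 4.2, far larger than any earlier ratio.
That jump marks the point where a core electron is being removed. So the atom has 3 valence electrons.
A main-group element with 3 valence electrons is in group 13.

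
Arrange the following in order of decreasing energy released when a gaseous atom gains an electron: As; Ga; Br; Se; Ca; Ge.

Br, Se, Ge, As, Ga, Ca

Ca is in period 4, group 2; Ga is in period 4, group 13; Ge is in period 4, group 14; As is in period 4, group 15; Se is in period 4, group 16; Br is in period 4, group 17.
EA tends to increase across a period and decrease down a group, though the pattern is less regular than for IE or radius.
All lie in period 4; the across-period trend (electron affinity increases left to right) applies, with the exception below.
Note the exception: Ge has a higher electron affinity than As, contrary to the simple trend — adding an electron to As's half-filled 4p³ is unfavourable, so Ge (4p²) has the more exothermic EA.
For reference (kJ/mol): Ca 2, Ga 29, Ge 119, As 78, Se 195, Br 325.
So from highest to lowest: Br > Se > Ge > As > Ga > Ca.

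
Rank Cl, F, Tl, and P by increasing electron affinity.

F is in period 2, group 17; P is in period 3, group 15; Cl is in period 3, group 17; Tl is in period 6, group 13.
Atoms with high Z_eff and room in the valence shell (especially the halogens) have the most exothermic electron affinities.
These span different periods and groups, so the two trends combine.
P > Tl: relative to Tl, both the across-period and down-group shifts push P's electron affinity up.
F > P: both effects reinforce here, so F is clearly the higher of the two.
Cl > F: this pair runs against the simple trend — see the exception note.
Note the exception: Cl has a higher electron affinity than F, contrary to the simple trend — F's small 2p subshell makes the incoming electron feel strong e⁻–e⁻ repulsion, so Cl actually releases more energy on gaining an electron.
Tabulated electron affinity (kJ/mol): F 328, P 72, Cl 349, Tl 19.
So from lowest to highest: Tl < P < F < Cl.

Tl, P, F, Cl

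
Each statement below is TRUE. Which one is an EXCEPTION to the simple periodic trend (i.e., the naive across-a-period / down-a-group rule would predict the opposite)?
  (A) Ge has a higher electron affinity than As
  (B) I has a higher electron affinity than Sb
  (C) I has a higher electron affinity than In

The general trend: electron affinity increases across a period and decreases down a group.
(A) Ge (period 4, group 14) vs As (period 4, group 15): the stated order contradicts the simple trend.
(B) I (period 5, group 17) vs Sb (period 5, group 15): the stated order agrees with the simple trend.
(C) I (period 5, group 17) vs In (period 5, group 13): the stated order agrees with the simple trend.
The exception is (A): adding an electron to As's half-filled 4p³ is unfavourable, so Ge (4p²) has the more exothermic EA.

(A)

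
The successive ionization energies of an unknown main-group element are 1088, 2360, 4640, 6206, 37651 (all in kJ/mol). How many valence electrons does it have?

4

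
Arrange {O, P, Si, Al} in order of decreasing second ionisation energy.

O, P, Al, Si

IE_2 is the cost of taking one more electron from the +1 cation: O⁺ still has 5 valence electrons; P⁺ still has 4 valence electrons; Si⁺ still has 3 valence electrons; Al⁺ still has 2 valence electrons.
All are still removing valence electrons, so compare the +1 ions as you would atoms: IE_2 generally rises across a period (higher Z_eff) and falls down a group (larger shell), subject to the usual subshell exceptions.
Valence configurations: O⁺ [He]2s²2p³, P⁺ [Ne]3s²3p², Si⁺ [Ne]3s²3p¹, Al⁺ [Ne]3s².
Si⁺ loses a lone 3p electron whereas Al⁺ must break into a filled 3s² pair, so IE_2(Al) > IE_2(Si) even though Si has the higher nuclear charge.
The numbers (kJ/mol): O 3388, P 1907, Si 1577, Al 1817.
So the second ionization energies run Si < Al < P < O.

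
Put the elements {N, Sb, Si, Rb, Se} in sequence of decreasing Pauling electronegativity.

N, Se, Sb, Si, Rb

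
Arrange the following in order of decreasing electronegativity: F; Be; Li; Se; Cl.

Li is in period 2, group 1; Be is in period 2, group 2; F is in period 2, group 17; Cl is in period 3, group 17; Se is in period 4, group 16.
Atoms toward the upper right of the periodic table pull bonding electrons most strongly.
Neither a single period nor a single group — weigh both effects.
Be > Li: Be lies to the right of Li in period 2, so the across-period effect alone puts Be higher.
Se > Be: period and group pull opposite ways; the across-period shift dominates (2.55 vs 1.57).
Cl > Se: relative to Se, both the across-period and down-group shifts push Cl's electronegativity up.
F > Cl: they share group 17; the group trend gives F the larger value.
Approximate values (Pauling): Li 0.98, Be 1.57, F 3.98, Cl 3.16, Se 2.55.
So from highest to lowest: F > Cl > Se > Be > Li.

F > Cl > Se > Be > Li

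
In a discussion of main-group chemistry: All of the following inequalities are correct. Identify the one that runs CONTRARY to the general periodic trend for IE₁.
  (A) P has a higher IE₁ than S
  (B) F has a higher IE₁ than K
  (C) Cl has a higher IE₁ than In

(A)

The general trend: IE₁ increases across a period and decreases down a group.
(A) P (period 3, group 15) vs S (period 3, group 16): the stated order contradicts the simple trend.
(B) F (period 2, group 17) vs K (period 4, group 1): the stated order agrees with the simple trend.
(C) Cl (period 3, group 17) vs In (period 5, group 13): the stated order agrees with the simple trend.
The exception is (A): S (3p⁴) ionizes more easily than half-filled P (3p³) because the paired 3p electron in S is pushed out by e⁻–e⁻ repulsion.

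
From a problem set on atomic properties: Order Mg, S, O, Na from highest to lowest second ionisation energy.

Na > O > S > Mg

IE_2 is the cost of taking one more electron from the +1 cation: Mg⁺ still has 1 valence electron; S⁺ still has 5 valence electrons; O⁺ still has 5 valence electrons; Na⁺ is the bare [Ne] core.
Breaking into a closed-shell core is much more expensive than removing a leftover valence electron — Na has the largest IE_2 here.
Valence configurations: Mg⁺ [Ne]3s¹, S⁺ [Ne]3s²3p³, O⁺ [He]2s²2p³.
Approximate IE_2 values (kJ/mol): Mg 1451, S 2252, O 3388, Na 4562.
So the second ionization energies run Mg < S < O < Na.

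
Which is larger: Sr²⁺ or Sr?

Forming Sr²⁺ removes 2 electrons from Sr. Fewer electrons for the same nuclear charge means less shielding and a higher Z_eff on the remaining electrons, and for main-group metals the entire outer shell is lost.
A cation is smaller than its parent atom: Sr²⁺ < Sr.

Sr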